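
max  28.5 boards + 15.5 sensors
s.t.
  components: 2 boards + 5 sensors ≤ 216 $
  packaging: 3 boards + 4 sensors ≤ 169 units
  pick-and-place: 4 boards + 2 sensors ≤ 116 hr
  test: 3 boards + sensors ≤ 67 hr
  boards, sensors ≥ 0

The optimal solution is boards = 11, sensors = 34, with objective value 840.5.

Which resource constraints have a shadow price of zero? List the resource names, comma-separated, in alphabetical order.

components: 192/216 (slack 24)
packaging: 169/169 (binding)
pick-and-place: 112/116 (slack 4)
test: 67/67 (binding)
By complementary slackness, a constraint with positive slack has shadow price 0 → components, pick-and-place.

components, pick-and-place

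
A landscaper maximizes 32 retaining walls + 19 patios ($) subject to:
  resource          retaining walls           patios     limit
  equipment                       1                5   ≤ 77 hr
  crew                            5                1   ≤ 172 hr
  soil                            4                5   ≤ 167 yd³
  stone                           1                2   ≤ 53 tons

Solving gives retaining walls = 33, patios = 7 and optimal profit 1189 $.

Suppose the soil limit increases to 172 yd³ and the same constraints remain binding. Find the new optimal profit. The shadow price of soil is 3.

1204

Δb = 5, so new z* = 1189 + (3)·(5) = 1189 + 15 = 1204.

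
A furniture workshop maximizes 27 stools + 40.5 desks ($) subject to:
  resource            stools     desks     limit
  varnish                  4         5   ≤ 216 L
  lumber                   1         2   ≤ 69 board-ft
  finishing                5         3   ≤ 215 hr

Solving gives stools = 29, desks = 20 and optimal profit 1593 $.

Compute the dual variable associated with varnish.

At the optimum: varnish uses 216 of 216 (binding); lumber uses 69 of 69 (binding); finishing uses 205 of 215 (slack = 10).
Since finishing is not tight, its dual is 0.
Dual feasibility on the basic columns requires 4·y_varnish + 1·y_lumber = 27, 5·y_varnish + 2·y_lumber = 40.5.
Solving: y_varnish = 4.5, y_lumber = 9.
Shadow price of varnish = 4.5.

4.5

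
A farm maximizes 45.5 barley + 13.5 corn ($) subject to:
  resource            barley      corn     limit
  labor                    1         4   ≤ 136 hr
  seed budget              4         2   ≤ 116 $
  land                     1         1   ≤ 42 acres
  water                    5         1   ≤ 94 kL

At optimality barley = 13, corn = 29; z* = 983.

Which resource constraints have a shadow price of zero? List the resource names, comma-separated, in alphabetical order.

labor: 129/136 (slack 7)
seed budget: 110/116 (slack 6)
land: 42/42 (binding)
water: 94/94 (binding)
By complementary slackness, a constraint with positive slack has shadow price 0 → labor, seed budget.

labor, seed budget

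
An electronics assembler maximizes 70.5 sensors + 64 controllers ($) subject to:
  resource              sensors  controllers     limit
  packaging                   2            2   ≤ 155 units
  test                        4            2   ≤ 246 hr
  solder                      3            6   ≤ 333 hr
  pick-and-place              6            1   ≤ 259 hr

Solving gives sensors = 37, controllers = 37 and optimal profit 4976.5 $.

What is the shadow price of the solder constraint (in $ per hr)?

At the optimum: packaging uses 148 of 155 (slack = 7); test uses 222 of 246 (slack = 24); solder uses 333 of 333 (binding); pick-and-place uses 259 of 259 (binding).
Slack constraints have shadow price 0 (complementary slackness).
The binding rows give the dual system: 3·y_solder + 6·y_pick-and-place = 70.5 and 6·y_solder + 1·y_pick-and-place = 64.
→ y_solder = 9.5 and y_pick-and-place = 7.
Shadow price of solder = 9.5.

9.5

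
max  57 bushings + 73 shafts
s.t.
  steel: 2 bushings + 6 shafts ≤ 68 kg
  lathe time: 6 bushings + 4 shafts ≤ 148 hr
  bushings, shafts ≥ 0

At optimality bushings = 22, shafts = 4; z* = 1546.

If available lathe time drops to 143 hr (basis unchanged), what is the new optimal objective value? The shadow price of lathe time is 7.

1511

Δb = -5, so new z* = 1546 + (7)·(-5) = 1546 − 35 = 1511.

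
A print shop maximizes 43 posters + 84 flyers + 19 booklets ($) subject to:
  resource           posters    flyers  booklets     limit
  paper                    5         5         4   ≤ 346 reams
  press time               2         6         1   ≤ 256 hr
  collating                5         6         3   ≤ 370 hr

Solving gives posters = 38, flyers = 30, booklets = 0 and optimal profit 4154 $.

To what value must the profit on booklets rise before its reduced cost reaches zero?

24

Check each constraint at x*: paper 340/346 (slack 6); press time 256/256 (tight); collating 370/370 (tight).
Since paper is not tight, its dual is 0.
Dual feasibility on the basic columns requires 2·y_press time + 5·y_collating = 43, 6·y_press time + 6·y_collating = 84.
This yields shadow prices y_press time = 9, y_collating = 5.
booklets enters the basis when its profit ≥ yᵀa₃ = 9·1 + 5·3 = 24.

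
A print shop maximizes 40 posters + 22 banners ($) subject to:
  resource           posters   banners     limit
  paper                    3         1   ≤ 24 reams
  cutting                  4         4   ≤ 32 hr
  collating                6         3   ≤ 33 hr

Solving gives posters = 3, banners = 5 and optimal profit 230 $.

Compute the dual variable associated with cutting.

1

Binding: cutting and collating. Non-binding: paper (10 unused).
Since paper is not tight, its dual is 0.
The binding rows give the dual system: 4·y_cutting + 6·y_collating = 40 and 4·y_cutting + 3·y_collating = 22.
This yields shadow prices y_cutting = 1, y_collating = 6.
Shadow price of cutting = 1.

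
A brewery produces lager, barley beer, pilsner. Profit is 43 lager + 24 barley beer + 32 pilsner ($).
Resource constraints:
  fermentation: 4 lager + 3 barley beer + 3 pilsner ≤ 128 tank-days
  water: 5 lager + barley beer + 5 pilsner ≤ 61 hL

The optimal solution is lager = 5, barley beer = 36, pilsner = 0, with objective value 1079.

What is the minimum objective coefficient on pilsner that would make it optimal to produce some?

At the optimum: fermentation uses 128 of 128 (binding); water uses 61 of 61 (binding).
Dual feasibility on the basic columns requires 4·y_fermentation + 5·y_water = 43, 3·y_fermentation + 1·y_water = 24.
This yields shadow prices y_fermentation = 7, y_water = 3.
pilsner enters the basis when its profit ≥ yᵀa₃ = 7·3 + 3·5 = 36.

36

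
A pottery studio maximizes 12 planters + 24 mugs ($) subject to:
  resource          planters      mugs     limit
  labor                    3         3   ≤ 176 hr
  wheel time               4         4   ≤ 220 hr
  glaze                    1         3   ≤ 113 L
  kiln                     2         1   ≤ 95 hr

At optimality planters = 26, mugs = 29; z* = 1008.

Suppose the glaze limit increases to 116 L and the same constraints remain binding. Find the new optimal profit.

1026

At the optimum: labor uses 165 of 176 (slack = 11); wheel time uses 220 of 220 (binding); glaze uses 113 of 113 (binding); kiln uses 81 of 95 (slack = 14).
Slack constraints have shadow price 0 (complementary slackness).
From A_Bᵀ y = c: 4·y_wheel time + 1·y_glaze = 12; 4·y_wheel time + 3·y_glaze = 24.
→ y_wheel time = 1.5 and y_glaze = 6.
Δz = y_glaze·Δb = 6 × (3) = 18, so new z* = 1008 + 18 = 1026.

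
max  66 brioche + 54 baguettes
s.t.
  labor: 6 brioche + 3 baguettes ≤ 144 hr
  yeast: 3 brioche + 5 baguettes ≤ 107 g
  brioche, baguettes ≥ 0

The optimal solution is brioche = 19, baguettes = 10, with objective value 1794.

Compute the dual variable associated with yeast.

Check each constraint at x*: labor 144/144 (tight); yeast 107/107 (tight).
Dual feasibility on the basic columns requires 6·y_labor + 3·y_yeast = 66, 3·y_labor + 5·y_yeast = 54.
Solving: y_labor = 8, y_yeast = 6.
Shadow price of yeast = 6.

6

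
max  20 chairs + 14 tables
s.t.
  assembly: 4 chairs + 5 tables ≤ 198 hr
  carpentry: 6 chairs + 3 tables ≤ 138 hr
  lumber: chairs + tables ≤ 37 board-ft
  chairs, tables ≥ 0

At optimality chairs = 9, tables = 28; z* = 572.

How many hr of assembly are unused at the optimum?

22

assembly used = 4·9 + 5·28 = 176; slack = 198 − 176 = 22.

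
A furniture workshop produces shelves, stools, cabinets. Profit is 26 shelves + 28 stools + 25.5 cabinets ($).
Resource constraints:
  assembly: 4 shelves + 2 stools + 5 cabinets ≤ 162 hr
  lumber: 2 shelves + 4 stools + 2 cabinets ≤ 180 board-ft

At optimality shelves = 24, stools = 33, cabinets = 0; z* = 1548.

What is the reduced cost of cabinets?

-4.5

Check each constraint at x*: assembly 162/162 (tight); lumber 180/180 (tight).
Dual feasibility on the basic columns requires 4·y_assembly + 2·y_lumber = 26, 2·y_assembly + 4·y_lumber = 28.
This yields shadow prices y_assembly = 4, y_lumber = 5.
Reduced cost of cabinets: c₃ − yᵀa₃ = 25.5 − (4·5 + 5·2) = 25.5 − 30 = -4.5.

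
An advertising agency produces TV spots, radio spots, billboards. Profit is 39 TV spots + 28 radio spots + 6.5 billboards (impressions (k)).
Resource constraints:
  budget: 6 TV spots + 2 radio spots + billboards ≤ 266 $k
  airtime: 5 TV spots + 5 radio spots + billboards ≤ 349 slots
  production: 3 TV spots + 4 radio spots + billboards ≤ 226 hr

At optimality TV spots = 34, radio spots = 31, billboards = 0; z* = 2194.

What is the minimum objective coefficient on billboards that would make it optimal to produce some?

9

Binding: budget and production. Non-binding: airtime (24 unused).
By complementary slackness, y = 0 for the non-binding constraint.
The binding rows give the dual system: 6·y_budget + 3·y_production = 39 and 2·y_budget + 4·y_production = 28.
This yields shadow prices y_budget = 4, y_production = 5.
billboards enters the basis when its profit ≥ yᵀa₃ = 4·1 + 5·1 = 9.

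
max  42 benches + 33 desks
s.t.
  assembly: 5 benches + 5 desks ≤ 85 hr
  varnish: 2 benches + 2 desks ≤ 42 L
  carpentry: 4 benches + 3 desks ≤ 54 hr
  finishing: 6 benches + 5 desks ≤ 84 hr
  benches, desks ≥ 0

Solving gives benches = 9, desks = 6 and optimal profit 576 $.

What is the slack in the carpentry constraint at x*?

carpentry used = 4·9 + 3·6 = 54; slack = 54 − 54 = 0.

0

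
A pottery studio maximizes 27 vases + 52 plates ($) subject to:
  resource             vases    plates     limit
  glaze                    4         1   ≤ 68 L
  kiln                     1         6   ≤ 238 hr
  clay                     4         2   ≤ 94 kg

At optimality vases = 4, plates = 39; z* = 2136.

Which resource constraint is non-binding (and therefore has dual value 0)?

glaze

glaze: 55/68 (slack 13)
kiln: 238/238 (binding)
clay: 94/94 (binding)
By complementary slackness, a constraint with positive slack has shadow price 0 → glaze.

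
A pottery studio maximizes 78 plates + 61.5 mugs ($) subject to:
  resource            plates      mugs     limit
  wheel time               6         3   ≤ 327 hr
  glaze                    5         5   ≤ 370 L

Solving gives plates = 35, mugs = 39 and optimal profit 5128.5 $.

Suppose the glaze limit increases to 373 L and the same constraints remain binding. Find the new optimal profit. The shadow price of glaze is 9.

5155.5

Δb = 3, so new z* = 5128.5 + (9)·(3) = 5128.5 + 27 = 5155.5.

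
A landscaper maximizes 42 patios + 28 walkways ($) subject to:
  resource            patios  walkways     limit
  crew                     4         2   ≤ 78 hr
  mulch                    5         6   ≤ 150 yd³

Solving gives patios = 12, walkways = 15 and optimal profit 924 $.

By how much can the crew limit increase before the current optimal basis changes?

42

Binding constraints: crew, mulch. The basis is B = [[4,2],[5,6]] with det 14.
Per unit increase in crew, x* moves by d = (0.4286, -0.3571).
The basis stays optimal until walkways reaches 0; allowable increase = 42 hr.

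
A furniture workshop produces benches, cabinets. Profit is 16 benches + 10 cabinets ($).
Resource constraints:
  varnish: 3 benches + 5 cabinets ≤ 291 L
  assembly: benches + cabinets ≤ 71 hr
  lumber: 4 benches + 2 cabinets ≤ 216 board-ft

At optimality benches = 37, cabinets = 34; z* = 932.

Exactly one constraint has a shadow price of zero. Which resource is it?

varnish: 281/291 (slack 10)
assembly: 71/71 (binding)
lumber: 216/216 (binding)
By complementary slackness, a constraint with positive slack has shadow price 0 → varnish.

varnish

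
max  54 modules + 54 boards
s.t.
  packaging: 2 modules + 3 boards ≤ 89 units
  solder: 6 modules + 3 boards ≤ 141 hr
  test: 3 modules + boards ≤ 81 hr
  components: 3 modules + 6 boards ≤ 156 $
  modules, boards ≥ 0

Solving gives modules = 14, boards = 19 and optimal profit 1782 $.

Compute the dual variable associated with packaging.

0

Check each constraint at x*: packaging 85/89 (slack 4); solder 141/141 (tight); test 61/81 (slack 20); components 156/156 (tight).
Since packaging, test are not tight, their duals are 0.
Dual feasibility on the basic columns requires 6·y_solder + 3·y_components = 54, 3·y_solder + 6·y_components = 54.
→ y_solder = 6 and y_components = 6.
Shadow price of packaging = 0.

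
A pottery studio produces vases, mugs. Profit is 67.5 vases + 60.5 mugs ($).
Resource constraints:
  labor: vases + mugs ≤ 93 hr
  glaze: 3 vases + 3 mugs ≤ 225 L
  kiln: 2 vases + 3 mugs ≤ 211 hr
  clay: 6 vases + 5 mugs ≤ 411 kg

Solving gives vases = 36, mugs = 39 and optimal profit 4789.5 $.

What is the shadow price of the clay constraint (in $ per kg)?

At the optimum: labor uses 75 of 93 (slack = 18); glaze uses 225 of 225 (binding); kiln uses 189 of 211 (slack = 22); clay uses 411 of 411 (binding).
Since labor, kiln are not tight, their duals are 0.
The binding rows give the dual system: 3·y_glaze + 6·y_clay = 67.5 and 3·y_glaze + 5·y_clay = 60.5.
This yields shadow prices y_glaze = 8.5, y_clay = 7.
Shadow price of clay = 7.

7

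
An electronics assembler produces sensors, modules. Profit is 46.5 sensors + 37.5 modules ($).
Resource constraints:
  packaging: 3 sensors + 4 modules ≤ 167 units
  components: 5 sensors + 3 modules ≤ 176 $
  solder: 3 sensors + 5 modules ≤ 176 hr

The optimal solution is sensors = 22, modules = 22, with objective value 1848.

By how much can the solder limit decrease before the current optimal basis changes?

70.4

Binding constraints: components, solder. The basis is B = [[5,3],[3,5]] with det 16.
Per unit decrease in solder, x* moves by d = (0.1875, -0.3125).
The basis stays optimal until modules reaches 0; allowable decrease = 70.4 hr.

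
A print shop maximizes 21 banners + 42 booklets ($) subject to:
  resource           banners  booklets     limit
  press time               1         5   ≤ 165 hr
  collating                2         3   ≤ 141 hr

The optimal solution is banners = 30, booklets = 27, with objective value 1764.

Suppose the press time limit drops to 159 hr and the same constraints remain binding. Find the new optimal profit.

1746

At the optimum: press time uses 165 of 165 (binding); collating uses 141 of 141 (binding).
From A_Bᵀ y = c: 1·y_press time + 2·y_collating = 21; 5·y_press time + 3·y_collating = 42.
→ y_press time = 3 and y_collating = 9.
Δz = y_press time·Δb = 3 × (-6) = -18, so new z* = 1764 − 18 = 1746.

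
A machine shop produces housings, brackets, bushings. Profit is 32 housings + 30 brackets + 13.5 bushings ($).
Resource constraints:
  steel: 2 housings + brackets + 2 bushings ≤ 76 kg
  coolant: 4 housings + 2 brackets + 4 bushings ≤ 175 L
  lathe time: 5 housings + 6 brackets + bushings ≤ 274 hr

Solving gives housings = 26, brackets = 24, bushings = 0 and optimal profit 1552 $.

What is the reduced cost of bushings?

Binding: steel and lathe time. Non-binding: coolant (23 unused).
Slack constraints have shadow price 0 (complementary slackness).
From A_Bᵀ y = c: 2·y_steel + 5·y_lathe time = 32; 1·y_steel + 6·y_lathe time = 30.
→ y_steel = 6 and y_lathe time = 4.
Reduced cost of bushings: c₃ − yᵀa₃ = 13.5 − (6·2 + 4·1) = 13.5 − 16 = -2.5.

-2.5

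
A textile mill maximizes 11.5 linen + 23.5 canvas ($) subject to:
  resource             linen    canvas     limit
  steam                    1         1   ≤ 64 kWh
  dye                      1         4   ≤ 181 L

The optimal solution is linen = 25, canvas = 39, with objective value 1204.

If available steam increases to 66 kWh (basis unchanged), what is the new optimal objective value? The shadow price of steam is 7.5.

Δb = 2, so new z* = 1204 + (7.5)·(2) = 1204 + 15 = 1219.

1219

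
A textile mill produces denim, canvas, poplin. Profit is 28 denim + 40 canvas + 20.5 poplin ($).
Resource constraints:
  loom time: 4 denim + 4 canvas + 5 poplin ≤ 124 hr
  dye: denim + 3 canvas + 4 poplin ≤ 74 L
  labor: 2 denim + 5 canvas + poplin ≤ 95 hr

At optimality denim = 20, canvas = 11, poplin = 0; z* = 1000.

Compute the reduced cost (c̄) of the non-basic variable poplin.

-8.5

At the optimum: loom time uses 124 of 124 (binding); dye uses 53 of 74 (slack = 21); labor uses 95 of 95 (binding).
By complementary slackness, y = 0 for the non-binding constraint.
Dual feasibility on the basic columns requires 4·y_loom time + 2·y_labor = 28, 4·y_loom time + 5·y_labor = 40.
→ y_loom time = 5 and y_labor = 4.
Reduced cost of poplin: c₃ − yᵀa₃ = 20.5 − (5·5 + 4·1) = 20.5 − 29 = -8.5.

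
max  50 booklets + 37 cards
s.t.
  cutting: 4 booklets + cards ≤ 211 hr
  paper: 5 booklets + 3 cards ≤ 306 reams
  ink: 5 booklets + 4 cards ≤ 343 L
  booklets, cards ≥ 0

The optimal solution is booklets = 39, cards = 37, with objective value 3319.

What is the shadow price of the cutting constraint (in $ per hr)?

At the optimum: cutting uses 193 of 211 (slack = 18); paper uses 306 of 306 (binding); ink uses 343 of 343 (binding).
Since cutting is not tight, its dual is 0.
From A_Bᵀ y = c: 5·y_paper + 5·y_ink = 50; 3·y_paper + 4·y_ink = 37.
→ y_paper = 3 and y_ink = 7.
Shadow price of cutting = 0.

0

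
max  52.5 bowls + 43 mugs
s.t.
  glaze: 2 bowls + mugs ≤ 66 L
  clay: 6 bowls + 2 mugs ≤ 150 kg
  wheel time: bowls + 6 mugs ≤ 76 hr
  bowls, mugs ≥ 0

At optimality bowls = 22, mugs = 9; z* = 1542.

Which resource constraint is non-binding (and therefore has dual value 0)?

glaze: 53/66 (slack 13)
clay: 150/150 (binding)
wheel time: 76/76 (binding)
By complementary slackness, a constraint with positive slack has shadow price 0 → glaze.

glaze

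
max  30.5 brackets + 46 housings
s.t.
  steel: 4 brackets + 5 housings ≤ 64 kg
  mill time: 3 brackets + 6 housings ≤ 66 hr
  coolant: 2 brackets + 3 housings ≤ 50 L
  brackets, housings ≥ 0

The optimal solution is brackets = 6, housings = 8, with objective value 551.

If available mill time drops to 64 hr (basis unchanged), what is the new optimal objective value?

544

At the optimum: steel uses 64 of 64 (binding); mill time uses 66 of 66 (binding); coolant uses 36 of 50 (slack = 14).
By complementary slackness, y = 0 for the non-binding constraint.
The binding rows give the dual system: 4·y_steel + 3·y_mill time = 30.5 and 5·y_steel + 6·y_mill time = 46.
Solving: y_steel = 5, y_mill time = 3.5.
Δz = y_mill time·Δb = 3.5 × (-2) = -7, so new z* = 551 − 7 = 544.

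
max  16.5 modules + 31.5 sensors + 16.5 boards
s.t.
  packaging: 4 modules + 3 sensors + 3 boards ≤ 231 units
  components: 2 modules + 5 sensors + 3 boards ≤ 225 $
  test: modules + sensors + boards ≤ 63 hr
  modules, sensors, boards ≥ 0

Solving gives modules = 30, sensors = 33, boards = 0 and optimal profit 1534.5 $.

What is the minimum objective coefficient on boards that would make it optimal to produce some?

21.5

Binding: components and test. Non-binding: packaging (12 unused).
Since packaging is not tight, its dual is 0.
The binding rows give the dual system: 2·y_components + 1·y_test = 16.5 and 5·y_components + 1·y_test = 31.5.
Solving: y_components = 5, y_test = 6.5.
boards enters the basis when its profit ≥ yᵀa₃ = 5·3 + 6.5·1 = 21.5.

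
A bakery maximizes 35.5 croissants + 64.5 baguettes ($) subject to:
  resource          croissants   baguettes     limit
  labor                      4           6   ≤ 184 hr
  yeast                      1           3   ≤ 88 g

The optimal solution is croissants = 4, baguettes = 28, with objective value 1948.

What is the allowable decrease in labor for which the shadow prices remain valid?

Binding constraints: labor, yeast. The basis is B = [[4,6],[1,3]] with det 6.
Per unit decrease in labor, x* moves by d = (-0.5, 0.1667).
The basis stays optimal until croissants reaches 0; allowable decrease = 8 hr.

8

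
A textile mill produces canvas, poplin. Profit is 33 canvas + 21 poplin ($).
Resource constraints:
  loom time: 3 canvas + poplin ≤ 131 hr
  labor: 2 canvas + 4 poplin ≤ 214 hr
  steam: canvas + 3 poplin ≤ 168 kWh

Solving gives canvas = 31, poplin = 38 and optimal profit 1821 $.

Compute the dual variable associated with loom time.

9

At the optimum: loom time uses 131 of 131 (binding); labor uses 214 of 214 (binding); steam uses 145 of 168 (slack = 23).
By complementary slackness, y = 0 for the non-binding constraint.
From A_Bᵀ y = c: 3·y_loom time + 2·y_labor = 33; 1·y_loom time + 4·y_labor = 21.
→ y_loom time = 9 and y_labor = 3.
Shadow price of loom time = 9.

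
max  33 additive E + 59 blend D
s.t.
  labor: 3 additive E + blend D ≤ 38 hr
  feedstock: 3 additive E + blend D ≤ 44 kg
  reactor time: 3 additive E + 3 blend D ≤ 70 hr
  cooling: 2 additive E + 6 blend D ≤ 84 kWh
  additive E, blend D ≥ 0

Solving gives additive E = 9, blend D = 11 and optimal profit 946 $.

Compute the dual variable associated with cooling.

Binding: labor and cooling. Non-binding: feedstock (6 unused), reactor time (10 unused).
Slack constraints have shadow price 0 (complementary slackness).
The binding rows give the dual system: 3·y_labor + 2·y_cooling = 33 and 1·y_labor + 6·y_cooling = 59.
→ y_labor = 5 and y_cooling = 9.
Shadow price of cooling = 9.

9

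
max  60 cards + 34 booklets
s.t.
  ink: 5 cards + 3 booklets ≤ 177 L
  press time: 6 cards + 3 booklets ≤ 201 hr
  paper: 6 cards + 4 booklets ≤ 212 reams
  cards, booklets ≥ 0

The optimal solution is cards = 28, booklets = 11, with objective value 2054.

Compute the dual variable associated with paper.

4

Binding: press time and paper. Non-binding: ink (4 unused).
Slack constraints have shadow price 0 (complementary slackness).
The binding rows give the dual system: 6·y_press time + 6·y_paper = 60 and 3·y_press time + 4·y_paper = 34.
This yields shadow prices y_press time = 6, y_paper = 4.
Shadow price of paper = 4.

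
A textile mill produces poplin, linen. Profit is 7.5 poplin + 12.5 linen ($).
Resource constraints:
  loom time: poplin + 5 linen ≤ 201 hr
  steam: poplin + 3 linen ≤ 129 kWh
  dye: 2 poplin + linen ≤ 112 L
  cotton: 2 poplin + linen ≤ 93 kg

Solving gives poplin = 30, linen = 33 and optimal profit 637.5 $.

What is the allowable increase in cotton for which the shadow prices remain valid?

Binding constraints: steam, cotton. The basis is B = [[1,3],[2,1]] with det -5.
Per unit increase in cotton, x* moves by d = (0.6, -0.2).
The basis stays optimal until dye becomes binding; allowable increase = 19 kg.

19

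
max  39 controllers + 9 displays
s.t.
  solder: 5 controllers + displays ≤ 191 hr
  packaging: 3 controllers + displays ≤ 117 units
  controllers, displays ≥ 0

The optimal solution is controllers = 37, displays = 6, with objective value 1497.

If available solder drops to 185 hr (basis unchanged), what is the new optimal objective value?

Both solder and packaging are binding at x*.
The binding rows give the dual system: 5·y_solder + 3·y_packaging = 39 and 1·y_solder + 1·y_packaging = 9.
This yields shadow prices y_solder = 6, y_packaging = 3.
Δz = y_solder·Δb = 6 × (-6) = -36, so new z* = 1497 − 36 = 1461.

1461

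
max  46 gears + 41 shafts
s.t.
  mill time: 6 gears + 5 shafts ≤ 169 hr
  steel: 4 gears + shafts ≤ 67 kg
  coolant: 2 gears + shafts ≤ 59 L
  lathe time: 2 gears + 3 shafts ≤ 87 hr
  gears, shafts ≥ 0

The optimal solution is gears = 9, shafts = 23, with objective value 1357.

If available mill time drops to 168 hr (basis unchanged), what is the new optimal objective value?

1350

Check each constraint at x*: mill time 169/169 (tight); steel 59/67 (slack 8); coolant 41/59 (slack 18); lathe time 87/87 (tight).
Slack constraints have shadow price 0 (complementary slackness).
Dual feasibility on the basic columns requires 6·y_mill time + 2·y_lathe time = 46, 5·y_mill time + 3·y_lathe time = 41.
→ y_mill time = 7 and y_lathe time = 2.
Δz = y_mill time·Δb = 7 × (-1) = -7, so new z* = 1357 − 7 = 1350.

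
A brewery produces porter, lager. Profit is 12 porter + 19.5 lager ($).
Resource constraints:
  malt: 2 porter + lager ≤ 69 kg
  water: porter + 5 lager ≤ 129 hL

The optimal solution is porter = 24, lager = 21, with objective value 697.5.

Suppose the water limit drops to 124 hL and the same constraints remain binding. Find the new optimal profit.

Check each constraint at x*: malt 69/69 (tight); water 129/129 (tight).
Dual feasibility on the basic columns requires 2·y_malt + 1·y_water = 12, 1·y_malt + 5·y_water = 19.5.
This yields shadow prices y_malt = 4.5, y_water = 3.
Δz = y_water·Δb = 3 × (-5) = -15, so new z* = 697.5 − 15 = 682.5.

682.5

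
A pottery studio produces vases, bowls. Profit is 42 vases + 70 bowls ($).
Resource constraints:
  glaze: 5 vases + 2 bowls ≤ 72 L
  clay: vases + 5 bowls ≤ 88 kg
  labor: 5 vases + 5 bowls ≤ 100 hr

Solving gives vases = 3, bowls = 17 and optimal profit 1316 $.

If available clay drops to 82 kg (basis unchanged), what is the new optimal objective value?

1274

Check each constraint at x*: glaze 49/72 (slack 23); clay 88/88 (tight); labor 100/100 (tight).
Since glaze is not tight, its dual is 0.
From A_Bᵀ y = c: 1·y_clay + 5·y_labor = 42; 5·y_clay + 5·y_labor = 70.
Solving: y_clay = 7, y_labor = 7.
Δz = y_clay·Δb = 7 × (-6) = -42, so new z* = 1316 − 42 = 1274.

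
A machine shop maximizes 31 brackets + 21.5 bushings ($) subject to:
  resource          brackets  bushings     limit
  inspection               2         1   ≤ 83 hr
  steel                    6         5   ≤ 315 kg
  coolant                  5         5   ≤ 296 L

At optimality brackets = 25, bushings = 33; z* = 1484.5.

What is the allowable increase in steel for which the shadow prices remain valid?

Binding constraints: inspection, steel. The basis is B = [[2,1],[6,5]] with det 4.
Per unit increase in steel, x* moves by d = (-0.25, 0.5).
The basis stays optimal until coolant becomes binding; allowable increase = 4.8 kg.

4.8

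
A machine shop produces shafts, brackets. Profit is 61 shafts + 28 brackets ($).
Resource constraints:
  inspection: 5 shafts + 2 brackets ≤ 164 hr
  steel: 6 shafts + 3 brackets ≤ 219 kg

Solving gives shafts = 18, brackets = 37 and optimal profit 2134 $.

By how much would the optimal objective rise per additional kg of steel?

6

At the optimum: inspection uses 164 of 164 (binding); steel uses 219 of 219 (binding).
The binding rows give the dual system: 5·y_inspection + 6·y_steel = 61 and 2·y_inspection + 3·y_steel = 28.
This yields shadow prices y_inspection = 5, y_steel = 6.
Shadow price of steel = 6.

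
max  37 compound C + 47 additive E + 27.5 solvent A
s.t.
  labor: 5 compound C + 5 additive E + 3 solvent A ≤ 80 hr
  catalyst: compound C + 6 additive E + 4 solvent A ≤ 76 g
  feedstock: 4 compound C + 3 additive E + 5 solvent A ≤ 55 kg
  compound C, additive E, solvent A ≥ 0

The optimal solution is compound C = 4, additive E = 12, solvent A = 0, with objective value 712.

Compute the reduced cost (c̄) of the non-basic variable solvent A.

-1.5

Binding: labor and catalyst. Non-binding: feedstock (3 unused).
By complementary slackness, y = 0 for the non-binding constraint.
Dual feasibility on the basic columns requires 5·y_labor + 1·y_catalyst = 37, 5·y_labor + 6·y_catalyst = 47.
→ y_labor = 7 and y_catalyst = 2.
Reduced cost of solvent A: c₃ − yᵀa₃ = 27.5 − (7·3 + 2·4) = 27.5 − 29 = -1.5.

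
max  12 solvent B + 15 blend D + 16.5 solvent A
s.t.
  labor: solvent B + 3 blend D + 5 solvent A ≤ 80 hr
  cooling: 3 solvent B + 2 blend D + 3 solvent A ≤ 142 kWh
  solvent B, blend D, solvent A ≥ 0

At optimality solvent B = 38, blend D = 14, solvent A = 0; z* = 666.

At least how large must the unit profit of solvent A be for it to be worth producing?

24

Check each constraint at x*: labor 80/80 (tight); cooling 142/142 (tight).
Dual feasibility on the basic columns requires 1·y_labor + 3·y_cooling = 12, 3·y_labor + 2·y_cooling = 15.
Solving: y_labor = 3, y_cooling = 3.
solvent A enters the basis when its profit ≥ yᵀa₃ = 3·5 + 3·3 = 24.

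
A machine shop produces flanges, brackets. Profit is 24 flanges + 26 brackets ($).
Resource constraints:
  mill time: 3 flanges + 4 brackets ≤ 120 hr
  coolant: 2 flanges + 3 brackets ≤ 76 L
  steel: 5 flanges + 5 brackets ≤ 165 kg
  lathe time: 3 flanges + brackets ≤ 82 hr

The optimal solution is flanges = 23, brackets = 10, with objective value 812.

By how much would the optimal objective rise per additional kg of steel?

Binding: coolant and steel. Non-binding: mill time (11 unused), lathe time (3 unused).
Since mill time, lathe time are not tight, their duals are 0.
Dual feasibility on the basic columns requires 2·y_coolant + 5·y_steel = 24, 3·y_coolant + 5·y_steel = 26.
Solving: y_coolant = 2, y_steel = 4.
Shadow price of steel = 4.

4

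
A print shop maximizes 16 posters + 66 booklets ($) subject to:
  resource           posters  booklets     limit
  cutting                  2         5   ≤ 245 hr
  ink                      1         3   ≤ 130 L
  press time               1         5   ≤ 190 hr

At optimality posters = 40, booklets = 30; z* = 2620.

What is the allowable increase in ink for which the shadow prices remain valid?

Binding constraints: ink, press time. The basis is B = [[1,3],[1,5]] with det 2.
Per unit increase in ink, x* moves by d = (2.5, -0.5).
The basis stays optimal until cutting becomes binding; allowable increase = 6 L.

6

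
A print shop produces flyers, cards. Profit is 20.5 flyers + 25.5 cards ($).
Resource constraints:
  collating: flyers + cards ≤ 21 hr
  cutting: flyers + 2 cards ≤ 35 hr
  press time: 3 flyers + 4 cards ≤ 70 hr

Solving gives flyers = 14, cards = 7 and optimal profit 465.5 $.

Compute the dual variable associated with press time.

5

Binding: collating and press time. Non-binding: cutting (7 unused).
Since cutting is not tight, its dual is 0.
From A_Bᵀ y = c: 1·y_collating + 3·y_press time = 20.5; 1·y_collating + 4·y_press time = 25.5.
This yields shadow prices y_collating = 5.5, y_press time = 5.
Shadow price of press time = 5.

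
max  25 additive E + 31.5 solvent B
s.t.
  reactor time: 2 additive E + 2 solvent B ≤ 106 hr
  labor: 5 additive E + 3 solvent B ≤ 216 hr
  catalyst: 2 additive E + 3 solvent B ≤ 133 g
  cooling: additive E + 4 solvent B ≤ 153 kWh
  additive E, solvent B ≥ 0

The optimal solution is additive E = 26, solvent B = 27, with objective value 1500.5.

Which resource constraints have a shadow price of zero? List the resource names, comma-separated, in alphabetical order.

cooling, labor

reactor time: 106/106 (binding)
labor: 211/216 (slack 5)
catalyst: 133/133 (binding)
cooling: 134/153 (slack 19)
By complementary slackness, a constraint with positive slack has shadow price 0 → cooling, labor.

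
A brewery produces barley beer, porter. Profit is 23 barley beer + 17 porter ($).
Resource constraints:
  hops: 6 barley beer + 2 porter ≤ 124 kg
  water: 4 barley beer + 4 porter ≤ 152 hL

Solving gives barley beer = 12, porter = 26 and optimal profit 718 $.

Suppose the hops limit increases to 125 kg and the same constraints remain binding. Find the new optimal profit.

Both hops and water are binding at x*.
From A_Bᵀ y = c: 6·y_hops + 4·y_water = 23; 2·y_hops + 4·y_water = 17.
→ y_hops = 1.5 and y_water = 3.5.
Δz = y_hops·Δb = 1.5 × (1) = 1.5, so new z* = 718 + 1.5 = 719.5.

719.5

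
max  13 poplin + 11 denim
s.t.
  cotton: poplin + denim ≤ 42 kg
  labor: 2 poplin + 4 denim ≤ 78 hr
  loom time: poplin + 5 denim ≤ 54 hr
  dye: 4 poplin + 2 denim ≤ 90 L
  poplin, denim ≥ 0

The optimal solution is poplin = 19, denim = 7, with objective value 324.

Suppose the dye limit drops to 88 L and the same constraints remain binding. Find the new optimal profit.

318

Check each constraint at x*: cotton 26/42 (slack 16); labor 66/78 (slack 12); loom time 54/54 (tight); dye 90/90 (tight).
By complementary slackness, y = 0 for the non-binding constraints.
Dual feasibility on the basic columns requires 1·y_loom time + 4·y_dye = 13, 5·y_loom time + 2·y_dye = 11.
→ y_loom time = 1 and y_dye = 3.
Δz = y_dye·Δb = 3 × (-2) = -6, so new z* = 324 − 6 = 318.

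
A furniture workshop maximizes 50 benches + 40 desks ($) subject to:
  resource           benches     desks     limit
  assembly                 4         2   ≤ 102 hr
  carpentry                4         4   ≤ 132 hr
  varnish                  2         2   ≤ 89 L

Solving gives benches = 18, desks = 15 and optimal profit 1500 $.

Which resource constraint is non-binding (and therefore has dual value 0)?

varnish

assembly: 102/102 (binding)
carpentry: 132/132 (binding)
varnish: 66/89 (slack 23)
By complementary slackness, a constraint with positive slack has shadow price 0 → varnish.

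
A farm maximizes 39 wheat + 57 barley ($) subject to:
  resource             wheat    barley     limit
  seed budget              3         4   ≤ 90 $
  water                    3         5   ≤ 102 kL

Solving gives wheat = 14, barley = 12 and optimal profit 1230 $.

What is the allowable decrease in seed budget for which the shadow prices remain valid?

Binding constraints: seed budget, water. The basis is B = [[3,4],[3,5]] with det 3.
Per unit decrease in seed budget, x* moves by d = (-1.6667, 1).
The basis stays optimal until wheat reaches 0; allowable decrease = 8.4 $.

8.4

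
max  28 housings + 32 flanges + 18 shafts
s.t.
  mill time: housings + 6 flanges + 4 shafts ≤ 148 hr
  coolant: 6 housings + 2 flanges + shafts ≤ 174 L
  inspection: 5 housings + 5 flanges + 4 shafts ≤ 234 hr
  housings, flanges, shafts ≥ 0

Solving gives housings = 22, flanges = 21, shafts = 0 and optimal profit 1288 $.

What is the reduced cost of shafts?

Check each constraint at x*: mill time 148/148 (tight); coolant 174/174 (tight); inspection 215/234 (slack 19).
By complementary slackness, y = 0 for the non-binding constraint.
The binding rows give the dual system: 1·y_mill time + 6·y_coolant = 28 and 6·y_mill time + 2·y_coolant = 32.
→ y_mill time = 4 and y_coolant = 4.
Reduced cost of shafts: c₃ − yᵀa₃ = 18 − (4·4 + 4·1) = 18 − 20 = -2.

-2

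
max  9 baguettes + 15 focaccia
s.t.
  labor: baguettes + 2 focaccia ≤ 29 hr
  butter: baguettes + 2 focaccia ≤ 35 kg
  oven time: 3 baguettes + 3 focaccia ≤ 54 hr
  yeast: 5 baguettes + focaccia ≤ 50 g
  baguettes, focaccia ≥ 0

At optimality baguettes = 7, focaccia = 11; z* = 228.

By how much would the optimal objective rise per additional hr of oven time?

1

Binding: labor and oven time. Non-binding: butter (6 unused), yeast (4 unused).
Since butter, yeast are not tight, their duals are 0.
From A_Bᵀ y = c: 1·y_labor + 3·y_oven time = 9; 2·y_labor + 3·y_oven time = 15.
This yields shadow prices y_labor = 6, y_oven time = 1.
Shadow price of oven time = 1.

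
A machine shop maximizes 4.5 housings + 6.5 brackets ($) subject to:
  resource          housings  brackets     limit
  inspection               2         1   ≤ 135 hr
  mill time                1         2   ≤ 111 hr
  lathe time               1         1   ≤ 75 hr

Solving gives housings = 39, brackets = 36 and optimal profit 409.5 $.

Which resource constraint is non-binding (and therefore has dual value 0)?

inspection

inspection: 114/135 (slack 21)
mill time: 111/111 (binding)
lathe time: 75/75 (binding)
By complementary slackness, a constraint with positive slack has shadow price 0 → inspection.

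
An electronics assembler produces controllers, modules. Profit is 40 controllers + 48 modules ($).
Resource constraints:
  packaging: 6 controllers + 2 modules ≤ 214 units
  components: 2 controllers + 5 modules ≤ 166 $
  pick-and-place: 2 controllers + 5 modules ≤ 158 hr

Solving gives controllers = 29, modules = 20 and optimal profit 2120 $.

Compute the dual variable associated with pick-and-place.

Check each constraint at x*: packaging 214/214 (tight); components 158/166 (slack 8); pick-and-place 158/158 (tight).
Slack constraints have shadow price 0 (complementary slackness).
Dual feasibility on the basic columns requires 6·y_packaging + 2·y_pick-and-place = 40, 2·y_packaging + 5·y_pick-and-place = 48.
→ y_packaging = 4 and y_pick-and-place = 8.
Shadow price of pick-and-place = 8.

8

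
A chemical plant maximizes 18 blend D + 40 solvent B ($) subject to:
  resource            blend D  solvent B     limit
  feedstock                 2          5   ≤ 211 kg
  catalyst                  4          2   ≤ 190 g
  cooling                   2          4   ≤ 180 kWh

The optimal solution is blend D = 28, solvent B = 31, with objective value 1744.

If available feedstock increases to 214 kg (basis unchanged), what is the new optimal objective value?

1756

At the optimum: feedstock uses 211 of 211 (binding); catalyst uses 174 of 190 (slack = 16); cooling uses 180 of 180 (binding).
By complementary slackness, y = 0 for the non-binding constraint.
Dual feasibility on the basic columns requires 2·y_feedstock + 2·y_cooling = 18, 5·y_feedstock + 4·y_cooling = 40.
Solving: y_feedstock = 4, y_cooling = 5.
Δz = y_feedstock·Δb = 4 × (3) = 12, so new z* = 1744 + 12 = 1756.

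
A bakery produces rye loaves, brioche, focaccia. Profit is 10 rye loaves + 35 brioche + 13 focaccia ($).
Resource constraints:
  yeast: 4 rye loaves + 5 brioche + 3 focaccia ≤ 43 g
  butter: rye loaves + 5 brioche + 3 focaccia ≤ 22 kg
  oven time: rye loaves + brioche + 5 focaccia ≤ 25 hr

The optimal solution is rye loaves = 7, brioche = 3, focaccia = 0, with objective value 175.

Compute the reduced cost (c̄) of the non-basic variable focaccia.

Binding: yeast and butter. Non-binding: oven time (15 unused).
Since oven time is not tight, its dual is 0.
Dual feasibility on the basic columns requires 4·y_yeast + 1·y_butter = 10, 5·y_yeast + 5·y_butter = 35.
Solving: y_yeast = 1, y_butter = 6.
Reduced cost of focaccia: c₃ − yᵀa₃ = 13 − (1·3 + 6·3) = 13 − 21 = -8.

-8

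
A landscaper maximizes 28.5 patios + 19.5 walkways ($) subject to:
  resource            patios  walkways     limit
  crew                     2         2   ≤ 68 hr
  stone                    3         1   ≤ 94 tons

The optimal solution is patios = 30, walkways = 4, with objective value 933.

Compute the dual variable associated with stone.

Both crew and stone are binding at x*.
From A_Bᵀ y = c: 2·y_crew + 3·y_stone = 28.5; 2·y_crew + 1·y_stone = 19.5.
Solving: y_crew = 7.5, y_stone = 4.5.
Shadow price of stone = 4.5.

4.5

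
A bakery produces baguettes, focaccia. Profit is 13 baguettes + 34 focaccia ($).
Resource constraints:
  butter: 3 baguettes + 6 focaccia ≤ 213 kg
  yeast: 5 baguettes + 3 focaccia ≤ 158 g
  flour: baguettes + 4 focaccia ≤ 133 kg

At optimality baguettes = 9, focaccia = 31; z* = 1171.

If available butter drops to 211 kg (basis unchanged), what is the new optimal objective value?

Binding: butter and flour. Non-binding: yeast (20 unused).
Slack constraints have shadow price 0 (complementary slackness).
The binding rows give the dual system: 3·y_butter + 1·y_flour = 13 and 6·y_butter + 4·y_flour = 34.
→ y_butter = 3 and y_flour = 4.
Δz = y_butter·Δb = 3 × (-2) = -6, so new z* = 1171 − 6 = 1165.

1165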